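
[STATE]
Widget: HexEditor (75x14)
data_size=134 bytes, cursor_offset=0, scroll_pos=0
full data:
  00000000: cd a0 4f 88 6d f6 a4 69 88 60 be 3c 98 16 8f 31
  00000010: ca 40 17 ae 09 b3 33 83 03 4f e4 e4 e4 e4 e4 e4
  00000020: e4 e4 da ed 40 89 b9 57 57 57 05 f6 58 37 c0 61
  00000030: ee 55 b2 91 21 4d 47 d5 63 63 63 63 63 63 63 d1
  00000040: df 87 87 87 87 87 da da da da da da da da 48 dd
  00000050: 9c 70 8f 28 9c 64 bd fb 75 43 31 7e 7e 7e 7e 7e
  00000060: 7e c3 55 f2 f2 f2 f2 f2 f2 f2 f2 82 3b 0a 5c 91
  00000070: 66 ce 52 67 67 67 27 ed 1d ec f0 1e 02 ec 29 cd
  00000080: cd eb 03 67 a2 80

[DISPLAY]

00000000  CD a0 4f 88 6d f6 a4 69  88 60 be 3c 98 16 8f 31  |..O.m..i.`.<..
00000010  ca 40 17 ae 09 b3 33 83  03 4f e4 e4 e4 e4 e4 e4  |.@....3..O....
00000020  e4 e4 da ed 40 89 b9 57  57 57 05 f6 58 37 c0 61  |....@..WWW..X7
00000030  ee 55 b2 91 21 4d 47 d5  63 63 63 63 63 63 63 d1  |.U..!MG.cccccc
00000040  df 87 87 87 87 87 da da  da da da da da da 48 dd  |..............
00000050  9c 70 8f 28 9c 64 bd fb  75 43 31 7e 7e 7e 7e 7e  |.p.(.d..uC1~~~
00000060  7e c3 55 f2 f2 f2 f2 f2  f2 f2 f2 82 3b 0a 5c 91  |~.U.........;.
00000070  66 ce 52 67 67 67 27 ed  1d ec f0 1e 02 ec 29 cd  |f.Rggg'.......
00000080  cd eb 03 67 a2 80                                 |...g..        
                                                                           
                                                                           
                                                                           
                                                                           
                                                                           


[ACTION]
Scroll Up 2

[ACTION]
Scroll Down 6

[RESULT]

00000060  7e c3 55 f2 f2 f2 f2 f2  f2 f2 f2 82 3b 0a 5c 91  |~.U.........;.
00000070  66 ce 52 67 67 67 27 ed  1d ec f0 1e 02 ec 29 cd  |f.Rggg'.......
00000080  cd eb 03 67 a2 80                                 |...g..        
                                                                           
                                                                           
                                                                           
                                                                           
                                                                           
                                                                           
                                                                           
                                                                           
                                                                           
                                                                           
                                                                           


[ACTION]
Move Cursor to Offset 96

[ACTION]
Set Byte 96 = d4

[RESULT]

00000060  D4 c3 55 f2 f2 f2 f2 f2  f2 f2 f2 82 3b 0a 5c 91  |..U.........;.
00000070  66 ce 52 67 67 67 27 ed  1d ec f0 1e 02 ec 29 cd  |f.Rggg'.......
00000080  cd eb 03 67 a2 80                                 |...g..        
                                                                           
                                                                           
                                                                           
                                                                           
                                                                           
                                                                           
                                                                           
                                                                           
                                                                           
                                                                           
                                                                           


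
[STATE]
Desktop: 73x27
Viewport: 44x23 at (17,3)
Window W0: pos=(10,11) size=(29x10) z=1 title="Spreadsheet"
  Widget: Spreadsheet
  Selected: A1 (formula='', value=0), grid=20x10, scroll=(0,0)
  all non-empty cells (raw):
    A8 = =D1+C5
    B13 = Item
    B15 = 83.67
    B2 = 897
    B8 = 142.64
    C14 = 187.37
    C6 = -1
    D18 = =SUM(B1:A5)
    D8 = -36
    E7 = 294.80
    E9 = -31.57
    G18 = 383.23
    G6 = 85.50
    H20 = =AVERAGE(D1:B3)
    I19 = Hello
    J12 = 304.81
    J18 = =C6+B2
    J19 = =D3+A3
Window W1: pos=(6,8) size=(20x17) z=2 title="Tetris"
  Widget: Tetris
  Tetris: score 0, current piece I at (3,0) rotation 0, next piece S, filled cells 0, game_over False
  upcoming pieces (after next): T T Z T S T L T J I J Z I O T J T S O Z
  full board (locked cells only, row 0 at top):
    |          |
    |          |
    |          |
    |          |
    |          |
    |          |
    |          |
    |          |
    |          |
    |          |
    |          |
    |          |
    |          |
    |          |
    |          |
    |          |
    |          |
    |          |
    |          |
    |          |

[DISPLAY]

                                            
                                            
                                            
                                            
                                            
━━━━━━━━┓                                   
        ┃                                   
────────┨                                   
        ┃━━━━━━━━━━━━┓                      
        ┃            ┃                      
        ┃────────────┨                      
        ┃            ┃                      
        ┃B       C   ┃                      
        ┃------------┃                      
        ┃    0       ┃                      
        ┃  897       ┃                      
        ┃    0       ┃                      
        ┃━━━━━━━━━━━━┛                      
        ┃                                   
        ┃                                   
        ┃                                   
━━━━━━━━┛                                   
                                            


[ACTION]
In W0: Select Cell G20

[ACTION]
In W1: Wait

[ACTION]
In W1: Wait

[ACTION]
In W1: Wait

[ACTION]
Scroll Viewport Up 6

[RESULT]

                                            
                                            
                                            
                                            
                                            
                                            
                                            
                                            
━━━━━━━━┓                                   
        ┃                                   
────────┨                                   
        ┃━━━━━━━━━━━━┓                      
        ┃            ┃                      
        ┃────────────┨                      
        ┃            ┃                      
        ┃B       C   ┃                      
        ┃------------┃                      
        ┃    0       ┃                      
        ┃  897       ┃                      
        ┃    0       ┃                      
        ┃━━━━━━━━━━━━┛                      
        ┃                                   
        ┃                                   


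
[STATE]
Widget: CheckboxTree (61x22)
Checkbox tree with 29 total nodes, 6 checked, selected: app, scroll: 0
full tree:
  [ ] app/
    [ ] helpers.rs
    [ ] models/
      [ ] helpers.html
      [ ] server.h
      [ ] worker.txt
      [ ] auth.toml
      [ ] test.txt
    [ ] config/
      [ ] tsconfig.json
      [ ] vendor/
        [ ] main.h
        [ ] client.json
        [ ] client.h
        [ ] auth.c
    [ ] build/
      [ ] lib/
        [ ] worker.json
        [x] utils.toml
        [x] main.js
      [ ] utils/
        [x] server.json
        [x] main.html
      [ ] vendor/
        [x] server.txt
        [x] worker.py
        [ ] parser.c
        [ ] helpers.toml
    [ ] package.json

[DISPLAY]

>[-] app/                                                    
   [ ] helpers.rs                                            
   [ ] models/                                               
     [ ] helpers.html                                        
     [ ] server.h                                            
     [ ] worker.txt                                          
     [ ] auth.toml                                           
     [ ] test.txt                                            
   [ ] config/                                               
     [ ] tsconfig.json                                       
     [ ] vendor/                                             
       [ ] main.h                                            
       [ ] client.json                                       
       [ ] client.h                                          
       [ ] auth.c                                            
   [-] build/                                                
     [-] lib/                                                
       [ ] worker.json                                       
       [x] utils.toml                                        
       [x] main.js                                           
     [x] utils/                                              
       [x] server.json                                       


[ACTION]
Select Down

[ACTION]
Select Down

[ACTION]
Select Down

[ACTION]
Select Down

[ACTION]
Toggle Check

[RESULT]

 [-] app/                                                    
   [ ] helpers.rs                                            
   [-] models/                                               
     [ ] helpers.html                                        
>    [x] server.h                                            
     [ ] worker.txt                                          
     [ ] auth.toml                                           
     [ ] test.txt                                            
   [ ] config/                                               
     [ ] tsconfig.json                                       
     [ ] vendor/                                             
       [ ] main.h                                            
       [ ] client.json                                       
       [ ] client.h                                          
       [ ] auth.c                                            
   [-] build/                                                
     [-] lib/                                                
       [ ] worker.json                                       
       [x] utils.toml                                        
       [x] main.js                                           
     [x] utils/                                              
       [x] server.json                                       


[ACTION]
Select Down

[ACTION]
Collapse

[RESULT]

 [-] app/                                                    
   [ ] helpers.rs                                            
   [-] models/                                               
     [ ] helpers.html                                        
     [x] server.h                                            
>    [ ] worker.txt                                          
     [ ] auth.toml                                           
     [ ] test.txt                                            
   [ ] config/                                               
     [ ] tsconfig.json                                       
     [ ] vendor/                                             
       [ ] main.h                                            
       [ ] client.json                                       
       [ ] client.h                                          
       [ ] auth.c                                            
   [-] build/                                                
     [-] lib/                                                
       [ ] worker.json                                       
       [x] utils.toml                                        
       [x] main.js                                           
     [x] utils/                                              
       [x] server.json                                       


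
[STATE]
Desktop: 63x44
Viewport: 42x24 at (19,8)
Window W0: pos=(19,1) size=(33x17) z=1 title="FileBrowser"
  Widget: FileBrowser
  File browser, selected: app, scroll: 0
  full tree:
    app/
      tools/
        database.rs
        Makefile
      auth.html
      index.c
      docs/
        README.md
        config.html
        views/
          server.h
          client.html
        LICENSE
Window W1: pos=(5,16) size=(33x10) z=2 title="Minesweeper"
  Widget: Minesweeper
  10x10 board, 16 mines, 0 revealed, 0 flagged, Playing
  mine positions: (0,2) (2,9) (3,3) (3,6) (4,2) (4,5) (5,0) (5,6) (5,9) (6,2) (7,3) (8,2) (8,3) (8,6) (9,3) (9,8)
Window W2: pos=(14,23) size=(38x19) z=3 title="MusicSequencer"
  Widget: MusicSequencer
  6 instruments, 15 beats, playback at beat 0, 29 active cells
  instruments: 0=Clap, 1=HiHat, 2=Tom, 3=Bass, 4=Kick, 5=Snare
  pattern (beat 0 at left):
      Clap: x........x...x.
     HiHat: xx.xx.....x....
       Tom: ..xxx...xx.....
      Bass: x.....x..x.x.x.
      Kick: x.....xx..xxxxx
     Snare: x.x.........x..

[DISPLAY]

┃    [+] docs/                  ┃         
┃                               ┃         
┃                               ┃         
┃                               ┃         
┃                               ┃         
┃                               ┃         
┃                               ┃         
┃                               ┃         
━━━━━━━━━━━━━━━━━━┓             ┃         
                  ┃━━━━━━━━━━━━━┛         
──────────────────┨                       
                  ┃                       
                  ┃                       
                  ┃                       
                  ┃                       
━━━━━━━━━━━━━━━━━━━━━━━━━━━━━━━━┓         
icSequencer                     ┃         
────────────────────────────────┨         
  ▼12345678901234               ┃         
ap█········█···█·               ┃         
at██·██·····█····               ┃         
om··███···██·····               ┃         
ss█·····█··█·█·█·               ┃         
ck█·····██··█████               ┃         


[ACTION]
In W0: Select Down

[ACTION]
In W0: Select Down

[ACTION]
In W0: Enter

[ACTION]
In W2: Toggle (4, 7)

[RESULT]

┃    [+] docs/                  ┃         
┃                               ┃         
┃                               ┃         
┃                               ┃         
┃                               ┃         
┃                               ┃         
┃                               ┃         
┃                               ┃         
━━━━━━━━━━━━━━━━━━┓             ┃         
                  ┃━━━━━━━━━━━━━┛         
──────────────────┨                       
                  ┃                       
                  ┃                       
                  ┃                       
                  ┃                       
━━━━━━━━━━━━━━━━━━━━━━━━━━━━━━━━┓         
icSequencer                     ┃         
────────────────────────────────┨         
  ▼12345678901234               ┃         
ap█········█···█·               ┃         
at██·██·····█····               ┃         
om··███···██·····               ┃         
ss█·····█··█·█·█·               ┃         
ck█·····█···█████               ┃         


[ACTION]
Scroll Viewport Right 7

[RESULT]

   [+] docs/                  ┃           
                              ┃           
                              ┃           
                              ┃           
                              ┃           
                              ┃           
                              ┃           
                              ┃           
━━━━━━━━━━━━━━━━┓             ┃           
                ┃━━━━━━━━━━━━━┛           
────────────────┨                         
                ┃                         
                ┃                         
                ┃                         
                ┃                         
━━━━━━━━━━━━━━━━━━━━━━━━━━━━━━┓           
Sequencer                     ┃           
──────────────────────────────┨           
▼12345678901234               ┃           
█········█···█·               ┃           
██·██·····█····               ┃           
··███···██·····               ┃           
█·····█··█·█·█·               ┃           
█·····█···█████               ┃           


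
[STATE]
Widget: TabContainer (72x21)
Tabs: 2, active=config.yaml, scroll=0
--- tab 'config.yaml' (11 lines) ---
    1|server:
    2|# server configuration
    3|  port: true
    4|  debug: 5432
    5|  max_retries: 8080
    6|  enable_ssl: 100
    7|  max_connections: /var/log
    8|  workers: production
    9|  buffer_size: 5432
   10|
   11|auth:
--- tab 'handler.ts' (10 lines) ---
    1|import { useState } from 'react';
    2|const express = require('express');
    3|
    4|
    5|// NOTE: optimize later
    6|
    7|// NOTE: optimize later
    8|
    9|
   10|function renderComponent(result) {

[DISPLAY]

[config.yaml]│ handler.ts                                               
────────────────────────────────────────────────────────────────────────
server:                                                                 
# server configuration                                                  
  port: true                                                            
  debug: 5432                                                           
  max_retries: 8080                                                     
  enable_ssl: 100                                                       
  max_connections: /var/log                                             
  workers: production                                                   
  buffer_size: 5432                                                     
                                                                        
auth:                                                                   
                                                                        
                                                                        
                                                                        
                                                                        
                                                                        
                                                                        
                                                                        
                                                                        


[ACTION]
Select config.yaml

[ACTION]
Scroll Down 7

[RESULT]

[config.yaml]│ handler.ts                                               
────────────────────────────────────────────────────────────────────────
  workers: production                                                   
  buffer_size: 5432                                                     
                                                                        
auth:                                                                   
                                                                        
                                                                        
                                                                        
                                                                        
                                                                        
                                                                        
                                                                        
                                                                        
                                                                        
                                                                        
                                                                        
                                                                        
                                                                        
                                                                        
                                                                        


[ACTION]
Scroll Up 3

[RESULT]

[config.yaml]│ handler.ts                                               
────────────────────────────────────────────────────────────────────────
  max_retries: 8080                                                     
  enable_ssl: 100                                                       
  max_connections: /var/log                                             
  workers: production                                                   
  buffer_size: 5432                                                     
                                                                        
auth:                                                                   
                                                                        
                                                                        
                                                                        
                                                                        
                                                                        
                                                                        
                                                                        
                                                                        
                                                                        
                                                                        
                                                                        
                                                                        


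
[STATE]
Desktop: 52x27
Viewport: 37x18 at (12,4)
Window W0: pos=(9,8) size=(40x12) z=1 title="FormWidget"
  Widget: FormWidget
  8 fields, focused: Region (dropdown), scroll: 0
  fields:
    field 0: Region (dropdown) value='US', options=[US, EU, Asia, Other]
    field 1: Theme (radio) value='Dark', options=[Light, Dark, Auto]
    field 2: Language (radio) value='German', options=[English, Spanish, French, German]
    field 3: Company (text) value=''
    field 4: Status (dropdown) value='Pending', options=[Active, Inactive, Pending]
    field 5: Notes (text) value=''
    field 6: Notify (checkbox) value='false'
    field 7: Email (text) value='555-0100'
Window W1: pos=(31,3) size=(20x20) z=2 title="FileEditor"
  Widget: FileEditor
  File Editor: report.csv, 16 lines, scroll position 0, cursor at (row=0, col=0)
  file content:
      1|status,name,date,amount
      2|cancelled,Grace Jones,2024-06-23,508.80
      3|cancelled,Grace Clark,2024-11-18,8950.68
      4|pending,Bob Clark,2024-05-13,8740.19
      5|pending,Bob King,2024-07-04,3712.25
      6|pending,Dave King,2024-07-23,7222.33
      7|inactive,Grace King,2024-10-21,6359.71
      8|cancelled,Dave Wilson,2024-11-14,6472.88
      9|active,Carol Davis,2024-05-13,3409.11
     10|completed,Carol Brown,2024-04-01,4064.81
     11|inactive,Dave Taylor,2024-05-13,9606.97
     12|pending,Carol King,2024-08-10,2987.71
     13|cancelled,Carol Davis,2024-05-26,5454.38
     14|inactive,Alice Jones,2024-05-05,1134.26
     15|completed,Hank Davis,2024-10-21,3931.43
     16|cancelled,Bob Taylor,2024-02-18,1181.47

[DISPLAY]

                   ┃ FileEditor      
                   ┠─────────────────
                   ┃█tatus,name,date,
                   ┃cancelled,Grace J
━━━━━━━━━━━━━━━━━━━┃cancelled,Grace C
ormWidget          ┃pending,Bob Clark
───────────────────┃pending,Bob King,
Region:     [US    ┃pending,Dave King
Theme:      ( ) Lig┃inactive,Grace Ki
Language:   ( ) Eng┃cancelled,Dave Wi
Company:    [      ┃active,Carol Davi
Status:     [Pendin┃completed,Carol B
Notes:      [      ┃inactive,Dave Tay
Notify:     [ ]    ┃pending,Carol Kin
Email:      [555-01┃cancelled,Carol D
━━━━━━━━━━━━━━━━━━━┃inactive,Alice Jo
                   ┃completed,Hank Da
                   ┃cancelled,Bob Tay


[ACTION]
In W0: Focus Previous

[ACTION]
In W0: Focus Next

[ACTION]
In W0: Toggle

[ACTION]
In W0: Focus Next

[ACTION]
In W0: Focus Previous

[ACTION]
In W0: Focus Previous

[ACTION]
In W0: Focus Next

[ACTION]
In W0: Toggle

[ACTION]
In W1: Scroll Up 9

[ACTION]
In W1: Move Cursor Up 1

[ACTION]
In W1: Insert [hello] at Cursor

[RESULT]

                   ┃ FileEditor      
                   ┠─────────────────
                   ┃hello█tatus,name,
                   ┃cancelled,Grace J
━━━━━━━━━━━━━━━━━━━┃cancelled,Grace C
ormWidget          ┃pending,Bob Clark
───────────────────┃pending,Bob King,
Region:     [US    ┃pending,Dave King
Theme:      ( ) Lig┃inactive,Grace Ki
Language:   ( ) Eng┃cancelled,Dave Wi
Company:    [      ┃active,Carol Davi
Status:     [Pendin┃completed,Carol B
Notes:      [      ┃inactive,Dave Tay
Notify:     [ ]    ┃pending,Carol Kin
Email:      [555-01┃cancelled,Carol D
━━━━━━━━━━━━━━━━━━━┃inactive,Alice Jo
                   ┃completed,Hank Da
                   ┃cancelled,Bob Tay


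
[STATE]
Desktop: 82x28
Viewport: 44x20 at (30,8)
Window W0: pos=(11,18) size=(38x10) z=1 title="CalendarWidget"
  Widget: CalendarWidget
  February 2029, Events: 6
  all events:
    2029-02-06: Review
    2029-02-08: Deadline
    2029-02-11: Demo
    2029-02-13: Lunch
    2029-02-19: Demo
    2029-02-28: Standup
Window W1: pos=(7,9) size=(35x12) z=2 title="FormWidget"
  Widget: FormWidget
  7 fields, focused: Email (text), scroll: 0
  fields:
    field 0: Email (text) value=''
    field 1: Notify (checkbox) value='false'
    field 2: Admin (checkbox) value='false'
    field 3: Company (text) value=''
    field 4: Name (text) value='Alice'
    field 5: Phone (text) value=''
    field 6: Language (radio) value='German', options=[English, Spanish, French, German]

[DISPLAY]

                                            
━━━━━━━━━━━┓                                
           ┃                                
───────────┨                                
          ]┃                                
           ┃                                
           ┃                                
          ]┃                                
          ]┃                                
          ]┃                                
ish  ( ) Sp┃━━━━━━┓                         
           ┃      ┃                         
━━━━━━━━━━━┛──────┨                         
y 2029            ┃                         
Su                ┃                         
 4                ┃                         
0 11*             ┃                         
 18               ┃                         
 25               ┃                         
━━━━━━━━━━━━━━━━━━┛                         


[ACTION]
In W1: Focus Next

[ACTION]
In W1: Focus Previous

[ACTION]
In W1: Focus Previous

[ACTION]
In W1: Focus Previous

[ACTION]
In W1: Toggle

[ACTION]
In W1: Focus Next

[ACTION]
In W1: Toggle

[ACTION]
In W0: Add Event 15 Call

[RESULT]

                                            
━━━━━━━━━━━┓                                
           ┃                                
───────────┨                                
          ]┃                                
           ┃                                
           ┃                                
          ]┃                                
          ]┃                                
          ]┃                                
ish  ( ) Sp┃━━━━━━┓                         
           ┃      ┃                         
━━━━━━━━━━━┛──────┨                         
y 2029            ┃                         
Su                ┃                         
 4                ┃                         
0 11*             ┃                         
7 18              ┃                         
 25               ┃                         
━━━━━━━━━━━━━━━━━━┛                         


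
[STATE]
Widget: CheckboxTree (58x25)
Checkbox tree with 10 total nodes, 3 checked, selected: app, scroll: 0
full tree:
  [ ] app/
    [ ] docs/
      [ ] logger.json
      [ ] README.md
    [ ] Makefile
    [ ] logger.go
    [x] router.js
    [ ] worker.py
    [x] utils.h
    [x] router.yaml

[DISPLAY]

>[-] app/                                                 
   [ ] docs/                                              
     [ ] logger.json                                      
     [ ] README.md                                        
   [ ] Makefile                                           
   [ ] logger.go                                          
   [x] router.js                                          
   [ ] worker.py                                          
   [x] utils.h                                            
   [x] router.yaml                                        
                                                          
                                                          
                                                          
                                                          
                                                          
                                                          
                                                          
                                                          
                                                          
                                                          
                                                          
                                                          
                                                          
                                                          
                                                          


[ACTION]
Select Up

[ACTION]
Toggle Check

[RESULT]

>[x] app/                                                 
   [x] docs/                                              
     [x] logger.json                                      
     [x] README.md                                        
   [x] Makefile                                           
   [x] logger.go                                          
   [x] router.js                                          
   [x] worker.py                                          
   [x] utils.h                                            
   [x] router.yaml                                        
                                                          
                                                          
                                                          
                                                          
                                                          
                                                          
                                                          
                                                          
                                                          
                                                          
                                                          
                                                          
                                                          
                                                          
                                                          


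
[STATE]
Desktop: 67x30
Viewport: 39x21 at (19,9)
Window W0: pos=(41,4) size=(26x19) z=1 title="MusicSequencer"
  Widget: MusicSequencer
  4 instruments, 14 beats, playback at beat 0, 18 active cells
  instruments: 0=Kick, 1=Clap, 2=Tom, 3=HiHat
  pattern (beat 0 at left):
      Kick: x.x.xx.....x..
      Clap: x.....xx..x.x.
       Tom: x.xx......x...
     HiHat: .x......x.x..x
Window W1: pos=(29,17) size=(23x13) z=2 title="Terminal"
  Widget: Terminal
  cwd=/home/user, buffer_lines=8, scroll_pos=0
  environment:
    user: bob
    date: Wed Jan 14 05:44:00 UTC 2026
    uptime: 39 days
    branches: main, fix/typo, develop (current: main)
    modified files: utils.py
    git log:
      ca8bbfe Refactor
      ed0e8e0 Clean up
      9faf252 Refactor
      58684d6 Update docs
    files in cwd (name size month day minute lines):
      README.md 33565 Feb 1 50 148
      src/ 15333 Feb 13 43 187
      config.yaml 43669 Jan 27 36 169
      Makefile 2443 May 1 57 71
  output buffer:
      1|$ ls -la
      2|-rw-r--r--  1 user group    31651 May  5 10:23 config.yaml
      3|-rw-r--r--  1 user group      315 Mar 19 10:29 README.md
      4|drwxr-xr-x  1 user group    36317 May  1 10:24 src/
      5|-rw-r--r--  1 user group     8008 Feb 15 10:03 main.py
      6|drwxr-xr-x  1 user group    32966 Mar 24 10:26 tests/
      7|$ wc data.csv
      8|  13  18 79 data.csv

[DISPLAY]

                      ┃  Clap█·····██··
                      ┃   Tom█·██······
                      ┃ HiHat·█······█·
                      ┃                
                      ┃                
                      ┃                
                      ┃                
                      ┃                
          ┏━━━━━━━━━━━━━━━━━━━━━┓      
          ┃ Terminal            ┃      
          ┠─────────────────────┨      
          ┃$ ls -la             ┃      
          ┃-rw-r--r--  1 user gr┃      
          ┃-rw-r--r--  1 user gr┃━━━━━━
          ┃drwxr-xr-x  1 user gr┃      
          ┃-rw-r--r--  1 user gr┃      
          ┃drwxr-xr-x  1 user gr┃      
          ┃$ wc data.csv        ┃      
          ┃  13  18 79 data.csv ┃      
          ┃$ █                  ┃      
          ┗━━━━━━━━━━━━━━━━━━━━━┛      


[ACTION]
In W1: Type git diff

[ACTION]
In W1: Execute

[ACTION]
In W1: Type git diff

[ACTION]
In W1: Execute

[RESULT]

                      ┃  Clap█·····██··
                      ┃   Tom█·██······
                      ┃ HiHat·█······█·
                      ┃                
                      ┃                
                      ┃                
                      ┃                
                      ┃                
          ┏━━━━━━━━━━━━━━━━━━━━━┓      
          ┃ Terminal            ┃      
          ┠─────────────────────┨      
          ┃ import sys          ┃      
          ┃$ git diff           ┃      
          ┃diff --git a/main.py ┃━━━━━━
          ┃--- a/main.py        ┃      
          ┃+++ b/main.py        ┃      
          ┃@@ -1,3 +1,4 @@      ┃      
          ┃+# updated           ┃      
          ┃ import sys          ┃      
          ┃$ █                  ┃      
          ┗━━━━━━━━━━━━━━━━━━━━━┛      


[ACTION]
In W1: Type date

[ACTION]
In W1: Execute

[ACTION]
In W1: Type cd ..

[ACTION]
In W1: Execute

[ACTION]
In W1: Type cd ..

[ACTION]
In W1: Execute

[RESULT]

                      ┃  Clap█·····██··
                      ┃   Tom█·██······
                      ┃ HiHat·█······█·
                      ┃                
                      ┃                
                      ┃                
                      ┃                
                      ┃                
          ┏━━━━━━━━━━━━━━━━━━━━━┓      
          ┃ Terminal            ┃      
          ┠─────────────────────┨      
          ┃+# updated           ┃      
          ┃ import sys          ┃      
          ┃$ date               ┃━━━━━━
          ┃Wed Jan 14 05:44:00 U┃      
          ┃$ cd ..              ┃      
          ┃                     ┃      
          ┃$ cd ..              ┃      
          ┃                     ┃      
          ┃$ █                  ┃      
          ┗━━━━━━━━━━━━━━━━━━━━━┛      


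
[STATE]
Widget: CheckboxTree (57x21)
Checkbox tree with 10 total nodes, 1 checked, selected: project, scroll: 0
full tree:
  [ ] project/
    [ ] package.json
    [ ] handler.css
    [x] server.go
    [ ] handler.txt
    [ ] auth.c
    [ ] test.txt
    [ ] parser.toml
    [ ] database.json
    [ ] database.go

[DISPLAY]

>[-] project/                                            
   [ ] package.json                                      
   [ ] handler.css                                       
   [x] server.go                                         
   [ ] handler.txt                                       
   [ ] auth.c                                            
   [ ] test.txt                                          
   [ ] parser.toml                                       
   [ ] database.json                                     
   [ ] database.go                                       
                                                         
                                                         
                                                         
                                                         
                                                         
                                                         
                                                         
                                                         
                                                         
                                                         
                                                         


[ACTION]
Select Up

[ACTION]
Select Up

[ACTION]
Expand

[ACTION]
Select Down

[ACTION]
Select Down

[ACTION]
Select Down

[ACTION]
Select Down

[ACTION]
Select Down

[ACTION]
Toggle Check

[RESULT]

 [-] project/                                            
   [ ] package.json                                      
   [ ] handler.css                                       
   [x] server.go                                         
   [ ] handler.txt                                       
>  [x] auth.c                                            
   [ ] test.txt                                          
   [ ] parser.toml                                       
   [ ] database.json                                     
   [ ] database.go                                       
                                                         
                                                         
                                                         
                                                         
                                                         
                                                         
                                                         
                                                         
                                                         
                                                         
                                                         
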